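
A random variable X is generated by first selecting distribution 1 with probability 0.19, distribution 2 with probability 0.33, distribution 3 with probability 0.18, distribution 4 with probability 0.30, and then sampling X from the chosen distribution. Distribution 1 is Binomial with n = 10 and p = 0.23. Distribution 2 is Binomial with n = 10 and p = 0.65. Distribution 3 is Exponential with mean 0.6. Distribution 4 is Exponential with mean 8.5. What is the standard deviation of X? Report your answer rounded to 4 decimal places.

5.6619

Per component, 1: μ=2.3, E[X²]=7.061; 2: μ=6.5, E[X²]=44.525; 3: μ=0.6, E[X²]=0.72; 4: μ=8.5, E[X²]=144.5.
E[X] = 0.19·2.3 + 0.33·6.5 + 0.18·0.6 + 0.3·8.5 = 5.24.
E[X²] = 0.19·7.061 + 0.33·44.525 + 0.18·0.72 + 0.3·144.5 = 59.5144.
Var(X) = E[X²] − (E[X])² = 59.5144 − 27.4576 = 32.0568.
SD(X) = √32.0568 = 5.66188.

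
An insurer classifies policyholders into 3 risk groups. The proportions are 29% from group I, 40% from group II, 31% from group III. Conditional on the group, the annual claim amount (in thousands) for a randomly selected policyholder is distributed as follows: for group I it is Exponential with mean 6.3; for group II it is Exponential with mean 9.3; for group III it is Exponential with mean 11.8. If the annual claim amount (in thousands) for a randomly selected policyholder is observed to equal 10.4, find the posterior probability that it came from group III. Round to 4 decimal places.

0.3222

Likelihoods f(10.4 | ·): I: 0.0304599; II: 0.0351443; III: 0.0351035.
Posterior ∝ prior × likelihood. Numerator for III: 0.31·0.0351035 = 0.0108821.
Normalizing constant: 0.29·0.0304599 + 0.4·0.0351443 + 0.31·0.0351035 = 0.0337732.
P(III | observation) = 0.0108821 / 0.0337732 = 0.322211.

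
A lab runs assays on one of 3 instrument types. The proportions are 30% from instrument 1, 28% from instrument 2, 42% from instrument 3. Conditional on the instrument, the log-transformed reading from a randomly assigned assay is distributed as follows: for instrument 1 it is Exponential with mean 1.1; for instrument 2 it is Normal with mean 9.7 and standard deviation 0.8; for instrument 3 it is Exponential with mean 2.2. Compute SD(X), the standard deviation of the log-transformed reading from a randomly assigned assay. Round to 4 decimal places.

3.9440

Per component, 1: μ=1.1, E[X²]=2.42; 2: μ=9.7, E[X²]=94.73; 3: μ=2.2, E[X²]=9.68.
E[X] = 0.3·1.1 + 0.28·9.7 + 0.42·2.2 = 3.97.
E[X²] = 0.3·2.42 + 0.28·94.73 + 0.42·9.68 = 31.316.
Var(X) = E[X²] − (E[X])² = 31.316 − 15.7609 = 15.5551.
SD(X) = √15.5551 = 3.944.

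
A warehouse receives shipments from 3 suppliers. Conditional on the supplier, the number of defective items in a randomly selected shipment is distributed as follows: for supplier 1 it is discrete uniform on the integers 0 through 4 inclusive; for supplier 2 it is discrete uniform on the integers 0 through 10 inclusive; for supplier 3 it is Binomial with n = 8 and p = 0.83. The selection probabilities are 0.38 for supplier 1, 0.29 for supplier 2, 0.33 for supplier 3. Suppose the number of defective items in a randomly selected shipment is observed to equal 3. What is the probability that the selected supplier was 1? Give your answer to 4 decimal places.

0.7317

Likelihoods P(X=3 | ·): 1: 0.2; 2: 0.0909091; 3: 0.00454639.
Posterior ∝ prior × likelihood. Numerator for 1: 0.38·0.2 = 0.076.
Normalizing constant: 0.38·0.2 + 0.29·0.0909091 + 0.33·0.00454639 = 0.103864.
P(1 | observation) = 0.076 / 0.103864 = 0.731726.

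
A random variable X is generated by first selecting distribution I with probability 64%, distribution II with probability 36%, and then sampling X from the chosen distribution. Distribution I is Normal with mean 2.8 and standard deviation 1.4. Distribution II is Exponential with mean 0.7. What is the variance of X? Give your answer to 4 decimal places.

Per component, I: μ=2.8, E[X²]=9.8; II: μ=0.7, E[X²]=0.98.
E[X] = 0.64·2.8 + 0.36·0.7 = 2.044.
E[X²] = 0.64·9.8 + 0.36·0.98 = 6.6248.
Var(X) = E[X²] − (E[X])² = 6.6248 − 4.17794 = 2.44686.

2.4469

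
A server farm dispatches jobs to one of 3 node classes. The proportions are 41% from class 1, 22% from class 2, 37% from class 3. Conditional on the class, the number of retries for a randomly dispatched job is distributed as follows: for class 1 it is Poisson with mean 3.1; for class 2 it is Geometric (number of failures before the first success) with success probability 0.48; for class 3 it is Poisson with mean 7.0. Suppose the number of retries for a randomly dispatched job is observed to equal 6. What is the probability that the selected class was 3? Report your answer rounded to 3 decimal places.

0.689

Likelihoods P(X=6 | ·): 1: 0.0555296; 2: 0.00948989; 3: 0.149003.
Posterior ∝ prior × likelihood. Numerator for 3: 0.37·0.149003 = 0.055131.
Normalizing constant: 0.41·0.0555296 + 0.22·0.00948989 + 0.37·0.149003 = 0.079986.
P(3 | observation) = 0.055131 / 0.079986 = 0.689259.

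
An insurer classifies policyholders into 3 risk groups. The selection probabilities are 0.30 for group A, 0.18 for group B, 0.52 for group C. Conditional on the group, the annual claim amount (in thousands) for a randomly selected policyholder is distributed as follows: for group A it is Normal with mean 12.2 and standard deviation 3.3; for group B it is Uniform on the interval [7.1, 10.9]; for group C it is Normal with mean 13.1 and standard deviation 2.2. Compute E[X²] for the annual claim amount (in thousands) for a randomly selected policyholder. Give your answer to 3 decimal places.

154.470

For each component E[X²] = Var + (mean)², giving A: 159.73; B: 82.2033; C: 176.45.
Overall E[X²] = 0.3·159.73 + 0.18·82.2033 + 0.52·176.45 = 154.47.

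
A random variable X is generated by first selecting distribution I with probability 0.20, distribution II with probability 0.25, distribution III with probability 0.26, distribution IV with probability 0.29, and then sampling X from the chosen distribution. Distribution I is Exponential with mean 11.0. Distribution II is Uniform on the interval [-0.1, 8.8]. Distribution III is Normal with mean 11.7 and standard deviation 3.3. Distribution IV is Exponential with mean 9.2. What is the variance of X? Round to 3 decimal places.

Per component, I: μ=11, E[X²]=242; II: μ=4.35, E[X²]=25.5233; III: μ=11.7, E[X²]=147.78; IV: μ=9.2, E[X²]=169.28.
E[X] = 0.2·11 + 0.25·4.35 + 0.26·11.7 + 0.29·9.2 = 8.9975.
E[X²] = 0.2·242 + 0.25·25.5233 + 0.26·147.78 + 0.29·169.28 = 142.295.
Var(X) = E[X²] − (E[X])² = 142.295 − 80.955 = 61.3398.

61.340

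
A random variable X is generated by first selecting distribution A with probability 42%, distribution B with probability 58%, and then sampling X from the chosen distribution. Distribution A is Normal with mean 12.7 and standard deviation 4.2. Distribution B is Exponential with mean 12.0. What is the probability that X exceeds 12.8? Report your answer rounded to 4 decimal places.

0.4056

Conditional on each component, P(X > 12.8): A: 0.490502; B: 0.344154.
By total probability, P(X > 12.8) = 0.42·0.490502 + 0.58·0.344154 = 0.40562.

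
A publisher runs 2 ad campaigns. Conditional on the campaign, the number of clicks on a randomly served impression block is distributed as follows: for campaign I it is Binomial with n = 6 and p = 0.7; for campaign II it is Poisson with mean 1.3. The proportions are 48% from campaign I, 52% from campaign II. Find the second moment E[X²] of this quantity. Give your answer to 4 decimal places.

10.6268

For each component E[X²] = Var + (mean)², giving I: 18.9; II: 2.99.
Overall E[X²] = 0.48·18.9 + 0.52·2.99 = 10.6268.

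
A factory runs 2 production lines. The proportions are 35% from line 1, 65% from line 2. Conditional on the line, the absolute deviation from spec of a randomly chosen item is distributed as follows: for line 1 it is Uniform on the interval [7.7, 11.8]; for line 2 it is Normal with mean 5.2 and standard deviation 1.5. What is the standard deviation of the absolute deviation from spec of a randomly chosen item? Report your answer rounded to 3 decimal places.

Per component, 1: μ=9.75, E[X²]=96.4633; 2: μ=5.2, E[X²]=29.29.
E[X] = 0.35·9.75 + 0.65·5.2 = 6.7925.
E[X²] = 0.35·96.4633 + 0.65·29.29 = 52.8007.
Var(X) = E[X²] − (E[X])² = 52.8007 − 46.1381 = 6.66261.
SD(X) = √6.66261 = 2.5812.

2.581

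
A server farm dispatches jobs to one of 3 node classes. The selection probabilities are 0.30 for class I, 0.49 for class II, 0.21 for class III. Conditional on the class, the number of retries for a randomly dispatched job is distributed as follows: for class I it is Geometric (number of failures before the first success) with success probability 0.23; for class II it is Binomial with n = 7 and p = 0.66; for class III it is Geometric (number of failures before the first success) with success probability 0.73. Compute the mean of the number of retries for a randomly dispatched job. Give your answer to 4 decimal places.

3.3458

Component means — I: 3.34783; II: 4.62; III: 0.369863.
E[X] = 0.3·3.34783 + 0.49·4.62 + 0.21·0.369863 = 3.34582.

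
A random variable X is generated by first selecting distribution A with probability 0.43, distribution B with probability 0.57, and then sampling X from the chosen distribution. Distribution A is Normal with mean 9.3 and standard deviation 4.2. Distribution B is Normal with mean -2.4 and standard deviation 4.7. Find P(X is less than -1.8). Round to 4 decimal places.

0.3157

Conditional on each component, P(X < -1.8): A: 0.00411049; B: 0.550791.
By total probability, P(X < -1.8) = 0.43·0.00411049 + 0.57·0.550791 = 0.315718.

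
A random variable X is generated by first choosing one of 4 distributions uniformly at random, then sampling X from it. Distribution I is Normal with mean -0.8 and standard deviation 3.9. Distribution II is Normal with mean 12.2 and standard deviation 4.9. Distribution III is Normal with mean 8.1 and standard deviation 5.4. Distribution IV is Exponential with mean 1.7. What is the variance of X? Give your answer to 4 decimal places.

Per component, I: μ=-0.8, E[X²]=15.85; II: μ=12.2, E[X²]=172.85; III: μ=8.1, E[X²]=94.77; IV: μ=1.7, E[X²]=5.78.
E[X] = 0.25·-0.8 + 0.25·12.2 + 0.25·8.1 + 0.25·1.7 = 5.3.
E[X²] = 0.25·15.85 + 0.25·172.85 + 0.25·94.77 + 0.25·5.78 = 72.3125.
Var(X) = E[X²] − (E[X])² = 72.3125 − 28.09 = 44.2225.

44.2225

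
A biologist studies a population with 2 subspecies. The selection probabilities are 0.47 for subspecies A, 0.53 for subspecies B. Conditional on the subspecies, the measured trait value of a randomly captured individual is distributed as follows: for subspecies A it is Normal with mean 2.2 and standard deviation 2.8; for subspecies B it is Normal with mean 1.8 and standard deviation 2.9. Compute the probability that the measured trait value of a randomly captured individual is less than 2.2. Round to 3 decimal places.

Conditional on each subspecies, P(X < 2.2): A: 0.5; B: 0.554853.
By total probability, P(X < 2.2) = 0.47·0.5 + 0.53·0.554853 = 0.529072.

0.529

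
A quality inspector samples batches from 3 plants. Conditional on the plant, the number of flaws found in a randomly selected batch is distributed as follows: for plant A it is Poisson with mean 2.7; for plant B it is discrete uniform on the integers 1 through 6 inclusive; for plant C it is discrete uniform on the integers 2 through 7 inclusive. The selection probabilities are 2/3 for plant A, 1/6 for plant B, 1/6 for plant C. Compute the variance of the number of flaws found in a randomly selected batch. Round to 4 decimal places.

Per component, A: μ=2.7, E[X²]=9.99; B: μ=3.5, E[X²]=15.1667; C: μ=4.5, E[X²]=23.1667.
E[X] = 0.666667·2.7 + 0.166667·3.5 + 0.166667·4.5 = 3.13333.
E[X²] = 0.666667·9.99 + 0.166667·15.1667 + 0.166667·23.1667 = 13.0489.
Var(X) = E[X²] − (E[X])² = 13.0489 − 9.81778 = 3.23111.

3.2311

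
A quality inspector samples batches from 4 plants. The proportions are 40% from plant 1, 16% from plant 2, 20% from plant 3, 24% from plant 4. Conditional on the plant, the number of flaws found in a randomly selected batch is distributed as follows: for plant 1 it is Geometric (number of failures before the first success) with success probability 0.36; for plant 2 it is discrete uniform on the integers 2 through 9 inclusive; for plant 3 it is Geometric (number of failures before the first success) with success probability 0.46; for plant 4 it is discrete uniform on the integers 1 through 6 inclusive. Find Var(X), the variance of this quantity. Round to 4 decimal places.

6.2385

Per component, 1: μ=1.77778, E[X²]=8.09877; 2: μ=5.5, E[X²]=35.5; 3: μ=1.17391, E[X²]=3.93006; 4: μ=3.5, E[X²]=15.1667.
E[X] = 0.4·1.77778 + 0.16·5.5 + 0.2·1.17391 + 0.24·3.5 = 2.66589.
E[X²] = 0.4·8.09877 + 0.16·35.5 + 0.2·3.93006 + 0.24·15.1667 = 13.3455.
Var(X) = E[X²] − (E[X])² = 13.3455 − 7.10699 = 6.23853.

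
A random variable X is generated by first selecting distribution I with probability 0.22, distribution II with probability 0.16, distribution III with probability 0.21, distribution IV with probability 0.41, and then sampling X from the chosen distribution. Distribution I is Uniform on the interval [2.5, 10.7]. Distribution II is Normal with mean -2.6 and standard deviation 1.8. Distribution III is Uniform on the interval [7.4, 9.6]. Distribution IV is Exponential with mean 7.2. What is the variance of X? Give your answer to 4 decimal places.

Per component, I: μ=6.6, E[X²]=49.1633; II: μ=-2.6, E[X²]=10; III: μ=8.5, E[X²]=72.6533; IV: μ=7.2, E[X²]=103.68.
E[X] = 0.22·6.6 + 0.16·-2.6 + 0.21·8.5 + 0.41·7.2 = 5.773.
E[X²] = 0.22·49.1633 + 0.16·10 + 0.21·72.6533 + 0.41·103.68 = 70.1819.
Var(X) = E[X²] − (E[X])² = 70.1819 − 33.3275 = 36.8544.

36.8544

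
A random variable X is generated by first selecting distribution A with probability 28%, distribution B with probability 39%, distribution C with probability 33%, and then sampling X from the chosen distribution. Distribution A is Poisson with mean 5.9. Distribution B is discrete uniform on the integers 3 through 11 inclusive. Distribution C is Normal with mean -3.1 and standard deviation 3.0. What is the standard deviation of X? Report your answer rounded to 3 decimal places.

5.288

Per component, A: μ=5.9, E[X²]=40.71; B: μ=7, E[X²]=55.6667; C: μ=-3.1, E[X²]=18.61.
E[X] = 0.28·5.9 + 0.39·7 + 0.33·-3.1 = 3.359.
E[X²] = 0.28·40.71 + 0.39·55.6667 + 0.33·18.61 = 39.2501.
Var(X) = E[X²] − (E[X])² = 39.2501 − 11.2829 = 27.9672.
SD(X) = √27.9672 = 5.2884.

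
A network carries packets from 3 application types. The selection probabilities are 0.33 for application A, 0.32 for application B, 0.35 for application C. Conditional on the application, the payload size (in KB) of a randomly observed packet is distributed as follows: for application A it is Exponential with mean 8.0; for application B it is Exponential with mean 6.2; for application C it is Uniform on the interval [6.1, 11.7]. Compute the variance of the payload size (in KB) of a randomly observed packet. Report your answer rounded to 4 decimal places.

Per component, A: μ=8, E[X²]=128; B: μ=6.2, E[X²]=76.88; C: μ=8.9, E[X²]=81.8233.
E[X] = 0.33·8 + 0.32·6.2 + 0.35·8.9 = 7.739.
E[X²] = 0.33·128 + 0.32·76.88 + 0.35·81.8233 = 95.4798.
Var(X) = E[X²] − (E[X])² = 95.4798 − 59.8921 = 35.5876.

35.5876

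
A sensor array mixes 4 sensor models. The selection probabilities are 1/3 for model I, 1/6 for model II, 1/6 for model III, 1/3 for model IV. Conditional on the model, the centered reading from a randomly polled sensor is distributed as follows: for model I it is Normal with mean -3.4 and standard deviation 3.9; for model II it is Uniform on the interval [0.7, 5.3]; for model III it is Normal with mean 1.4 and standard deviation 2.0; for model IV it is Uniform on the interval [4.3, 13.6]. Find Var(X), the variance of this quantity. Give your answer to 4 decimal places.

Per component, I: μ=-3.4, E[X²]=26.77; II: μ=3, E[X²]=10.7633; III: μ=1.4, E[X²]=5.96; IV: μ=8.95, E[X²]=87.31.
E[X] = 0.333333·-3.4 + 0.166667·3 + 0.166667·1.4 + 0.333333·8.95 = 2.58333.
E[X²] = 0.333333·26.77 + 0.166667·10.7633 + 0.166667·5.96 + 0.333333·87.31 = 40.8139.
Var(X) = E[X²] − (E[X])² = 40.8139 − 6.67361 = 34.1403.

34.1403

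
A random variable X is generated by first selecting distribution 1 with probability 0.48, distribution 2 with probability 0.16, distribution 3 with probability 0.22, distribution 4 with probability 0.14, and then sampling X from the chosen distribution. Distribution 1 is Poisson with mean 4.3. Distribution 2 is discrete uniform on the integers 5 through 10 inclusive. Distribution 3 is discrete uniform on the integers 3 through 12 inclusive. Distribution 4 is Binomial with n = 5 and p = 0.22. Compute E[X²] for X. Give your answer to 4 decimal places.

For each component E[X²] = Var + (mean)², giving 1: 22.79; 2: 59.1667; 3: 64.5; 4: 2.068.
Overall E[X²] = 0.48·22.79 + 0.16·59.1667 + 0.22·64.5 + 0.14·2.068 = 34.8854.

34.8854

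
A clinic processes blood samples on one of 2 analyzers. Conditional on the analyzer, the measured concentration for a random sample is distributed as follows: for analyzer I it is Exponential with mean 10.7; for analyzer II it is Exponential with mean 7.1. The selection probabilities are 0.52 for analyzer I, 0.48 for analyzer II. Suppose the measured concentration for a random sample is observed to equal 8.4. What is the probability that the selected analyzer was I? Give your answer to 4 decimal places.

Likelihoods f(8.4 | ·): I: 0.042626; II: 0.0431448.
Posterior ∝ prior × likelihood. Numerator for I: 0.52·0.042626 = 0.0221655.
Normalizing constant: 0.52·0.042626 + 0.48·0.0431448 = 0.042875.
P(I | observation) = 0.0221655 / 0.042875 = 0.51698.

0.5170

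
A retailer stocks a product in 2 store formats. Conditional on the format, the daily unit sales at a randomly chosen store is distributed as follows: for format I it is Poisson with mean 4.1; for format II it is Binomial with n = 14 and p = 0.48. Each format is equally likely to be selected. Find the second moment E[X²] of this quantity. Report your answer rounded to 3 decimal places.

For each component E[X²] = Var + (mean)², giving I: 20.91; II: 48.6528.
Overall E[X²] = 0.5·20.91 + 0.5·48.6528 = 34.7814.

34.781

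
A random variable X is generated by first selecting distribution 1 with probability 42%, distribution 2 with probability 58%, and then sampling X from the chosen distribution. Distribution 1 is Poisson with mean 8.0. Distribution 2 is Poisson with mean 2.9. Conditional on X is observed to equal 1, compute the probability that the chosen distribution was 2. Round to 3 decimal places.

Likelihoods P(X=1 | ·): 1: 0.0026837; 2: 0.159567.
Posterior ∝ prior × likelihood. Numerator for 2: 0.58·0.159567 = 0.0925491.
Normalizing constant: 0.42·0.0026837 + 0.58·0.159567 = 0.0936762.
P(2 | observation) = 0.0925491 / 0.0936762 = 0.987968.

0.988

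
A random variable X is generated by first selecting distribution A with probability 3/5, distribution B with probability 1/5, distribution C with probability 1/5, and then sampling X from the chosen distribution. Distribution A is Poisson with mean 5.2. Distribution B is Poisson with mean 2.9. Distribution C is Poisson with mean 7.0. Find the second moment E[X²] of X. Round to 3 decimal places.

32.806

For each component E[X²] = Var + (mean)², giving A: 32.24; B: 11.31; C: 56.
Overall E[X²] = 0.6·32.24 + 0.2·11.31 + 0.2·56 = 32.806.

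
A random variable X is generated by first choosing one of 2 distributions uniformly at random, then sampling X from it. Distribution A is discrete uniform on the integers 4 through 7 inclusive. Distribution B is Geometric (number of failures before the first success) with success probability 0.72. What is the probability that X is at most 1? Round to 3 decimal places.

0.461

Conditional on each component, P(X ≤ 1): A: 0; B: 0.9216.
By total probability, P(X ≤ 1) = 0.5·0 + 0.5·0.9216 = 0.4608.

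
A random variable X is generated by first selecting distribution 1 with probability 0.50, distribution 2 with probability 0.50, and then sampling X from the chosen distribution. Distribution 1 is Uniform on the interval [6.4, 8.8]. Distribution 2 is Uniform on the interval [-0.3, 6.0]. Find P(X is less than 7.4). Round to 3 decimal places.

0.708

Conditional on each component, P(X < 7.4): 1: 0.416667; 2: 1.
By total probability, P(X < 7.4) = 0.5·0.416667 + 0.5·1 = 0.708333.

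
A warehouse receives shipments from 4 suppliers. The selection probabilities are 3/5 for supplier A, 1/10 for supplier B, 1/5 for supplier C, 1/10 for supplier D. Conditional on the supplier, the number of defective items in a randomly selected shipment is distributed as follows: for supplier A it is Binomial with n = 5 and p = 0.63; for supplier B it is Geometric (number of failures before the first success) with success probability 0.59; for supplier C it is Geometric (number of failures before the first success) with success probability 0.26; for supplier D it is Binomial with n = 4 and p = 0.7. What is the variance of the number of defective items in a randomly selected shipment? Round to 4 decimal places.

Per component, A: μ=3.15, E[X²]=11.088; B: μ=0.694915, E[X²]=1.66073; C: μ=2.84615, E[X²]=19.0473; D: μ=2.8, E[X²]=8.68.
E[X] = 0.6·3.15 + 0.1·0.694915 + 0.2·2.84615 + 0.1·2.8 = 2.80872.
E[X²] = 0.6·11.088 + 0.1·1.66073 + 0.2·19.0473 + 0.1·8.68 = 11.4963.
Var(X) = E[X²] − (E[X])² = 11.4963 − 7.88892 = 3.60742.

3.6074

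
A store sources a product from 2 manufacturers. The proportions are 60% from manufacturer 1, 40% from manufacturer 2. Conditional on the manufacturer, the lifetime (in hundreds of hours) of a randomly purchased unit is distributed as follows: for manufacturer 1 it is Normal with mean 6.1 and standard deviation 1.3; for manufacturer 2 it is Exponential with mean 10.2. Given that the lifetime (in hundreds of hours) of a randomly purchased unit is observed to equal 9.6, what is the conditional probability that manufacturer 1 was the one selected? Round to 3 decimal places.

0.243

Likelihoods f(9.6 | ·): 1: 0.00818409; 2: 0.0382518.
Posterior ∝ prior × likelihood. Numerator for 1: 0.6·0.00818409 = 0.00491045.
Normalizing constant: 0.6·0.00818409 + 0.4·0.0382518 = 0.0202112.
P(1 | observation) = 0.00491045 / 0.0202112 = 0.242957.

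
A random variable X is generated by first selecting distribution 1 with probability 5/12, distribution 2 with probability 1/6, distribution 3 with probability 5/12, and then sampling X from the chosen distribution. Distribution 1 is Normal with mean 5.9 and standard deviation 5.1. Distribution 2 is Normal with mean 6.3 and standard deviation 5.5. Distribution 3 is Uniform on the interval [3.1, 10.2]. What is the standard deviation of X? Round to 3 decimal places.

Per component, 1: μ=5.9, E[X²]=60.82; 2: μ=6.3, E[X²]=69.94; 3: μ=6.65, E[X²]=48.4233.
E[X] = 0.416667·5.9 + 0.166667·6.3 + 0.416667·6.65 = 6.27917.
E[X²] = 0.416667·60.82 + 0.166667·69.94 + 0.416667·48.4233 = 57.1747.
Var(X) = E[X²] − (E[X])² = 57.1747 − 39.4279 = 17.7468.
SD(X) = √17.7468 = 4.21269.

4.213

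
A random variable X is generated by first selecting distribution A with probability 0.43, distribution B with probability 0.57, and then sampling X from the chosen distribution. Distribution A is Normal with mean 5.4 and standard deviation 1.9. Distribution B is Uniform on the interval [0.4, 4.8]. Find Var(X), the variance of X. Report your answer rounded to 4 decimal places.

Per component, A: μ=5.4, E[X²]=32.77; B: μ=2.6, E[X²]=8.37333.
E[X] = 0.43·5.4 + 0.57·2.6 = 3.804.
E[X²] = 0.43·32.77 + 0.57·8.37333 = 18.8639.
Var(X) = E[X²] − (E[X])² = 18.8639 − 14.4704 = 4.39348.

4.3935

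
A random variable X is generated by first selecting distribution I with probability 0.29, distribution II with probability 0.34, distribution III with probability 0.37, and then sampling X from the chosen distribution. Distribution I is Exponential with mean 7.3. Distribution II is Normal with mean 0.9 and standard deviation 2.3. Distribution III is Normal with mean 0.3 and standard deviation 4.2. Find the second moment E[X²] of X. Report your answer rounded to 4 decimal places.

For each component E[X²] = Var + (mean)², giving I: 106.58; II: 6.1; III: 17.73.
Overall E[X²] = 0.29·106.58 + 0.34·6.1 + 0.37·17.73 = 39.5423.

39.5423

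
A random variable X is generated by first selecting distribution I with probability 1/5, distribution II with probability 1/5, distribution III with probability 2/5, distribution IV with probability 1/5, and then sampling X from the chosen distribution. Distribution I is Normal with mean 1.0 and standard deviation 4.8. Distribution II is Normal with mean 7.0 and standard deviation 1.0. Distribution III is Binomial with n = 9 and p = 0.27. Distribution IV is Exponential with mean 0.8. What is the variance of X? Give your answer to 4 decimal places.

Per component, I: μ=1, E[X²]=24.04; II: μ=7, E[X²]=50; III: μ=2.43, E[X²]=7.6788; IV: μ=0.8, E[X²]=1.28.
E[X] = 0.2·1 + 0.2·7 + 0.4·2.43 + 0.2·0.8 = 2.732.
E[X²] = 0.2·24.04 + 0.2·50 + 0.4·7.6788 + 0.2·1.28 = 18.1355.
Var(X) = E[X²] − (E[X])² = 18.1355 − 7.46382 = 10.6717.

10.6717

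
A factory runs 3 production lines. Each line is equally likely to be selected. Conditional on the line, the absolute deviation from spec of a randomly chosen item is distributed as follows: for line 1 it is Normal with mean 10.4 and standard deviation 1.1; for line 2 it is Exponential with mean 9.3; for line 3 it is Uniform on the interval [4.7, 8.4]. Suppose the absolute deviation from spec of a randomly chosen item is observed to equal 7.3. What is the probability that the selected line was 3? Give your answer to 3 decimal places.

0.829

Likelihoods f(7.3 | ·): 1: 0.00683757; 2: 0.0490478; 3: 0.27027.
Posterior ∝ prior × likelihood. Numerator for 3: 0.333333·0.27027 = 0.0900901.
Normalizing constant: 0.333333·0.00683757 + 0.333333·0.0490478 + 0.333333·0.27027 = 0.108719.
P(3 | observation) = 0.0900901 / 0.108719 = 0.828654.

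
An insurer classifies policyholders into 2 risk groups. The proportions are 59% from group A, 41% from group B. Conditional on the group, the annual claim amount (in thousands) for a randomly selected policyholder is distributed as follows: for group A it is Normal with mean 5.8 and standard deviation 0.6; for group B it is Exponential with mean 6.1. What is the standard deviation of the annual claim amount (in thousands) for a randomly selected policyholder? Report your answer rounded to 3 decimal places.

Per component, A: μ=5.8, E[X²]=34; B: μ=6.1, E[X²]=74.42.
E[X] = 0.59·5.8 + 0.41·6.1 = 5.923.
E[X²] = 0.59·34 + 0.41·74.42 = 50.5722.
Var(X) = E[X²] − (E[X])² = 50.5722 − 35.0819 = 15.4903.
SD(X) = √15.4903 = 3.93577.

3.936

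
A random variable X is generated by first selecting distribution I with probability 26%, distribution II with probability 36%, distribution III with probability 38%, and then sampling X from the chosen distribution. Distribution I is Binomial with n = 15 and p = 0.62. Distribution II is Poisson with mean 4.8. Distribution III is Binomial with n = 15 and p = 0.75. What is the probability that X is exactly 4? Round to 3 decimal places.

Conditional on each component, P(X = 4): I: 0.00481193; II: 0.182029; III: 0.000102972.
By total probability, P(X = 4) = 0.26·0.00481193 + 0.36·0.182029 + 0.38·0.000102972 = 0.0668206.

0.067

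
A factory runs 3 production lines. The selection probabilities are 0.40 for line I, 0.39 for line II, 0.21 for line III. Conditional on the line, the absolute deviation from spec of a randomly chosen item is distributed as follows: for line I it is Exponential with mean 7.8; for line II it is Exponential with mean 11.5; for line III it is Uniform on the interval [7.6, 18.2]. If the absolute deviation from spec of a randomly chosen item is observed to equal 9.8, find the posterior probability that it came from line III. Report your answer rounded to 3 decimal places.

0.405

Likelihoods f(9.8 | ·): I: 0.0364967; II: 0.0370858; III: 0.0943396.
Posterior ∝ prior × likelihood. Numerator for III: 0.21·0.0943396 = 0.0198113.
Normalizing constant: 0.4·0.0364967 + 0.39·0.0370858 + 0.21·0.0943396 = 0.0488735.
P(III | observation) = 0.0198113 / 0.0488735 = 0.40536.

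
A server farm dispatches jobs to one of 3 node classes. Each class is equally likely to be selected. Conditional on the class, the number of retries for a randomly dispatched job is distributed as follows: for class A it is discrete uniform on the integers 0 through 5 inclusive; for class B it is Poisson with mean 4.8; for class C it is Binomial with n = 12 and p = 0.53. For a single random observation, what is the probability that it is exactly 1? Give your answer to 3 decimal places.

0.069

Conditional on each class, P(X = 1): A: 0.166667; B: 0.0395028; C: 0.00157229.
By total probability, P(X = 1) = 0.333333·0.166667 + 0.333333·0.0395028 + 0.333333·0.00157229 = 0.0692472.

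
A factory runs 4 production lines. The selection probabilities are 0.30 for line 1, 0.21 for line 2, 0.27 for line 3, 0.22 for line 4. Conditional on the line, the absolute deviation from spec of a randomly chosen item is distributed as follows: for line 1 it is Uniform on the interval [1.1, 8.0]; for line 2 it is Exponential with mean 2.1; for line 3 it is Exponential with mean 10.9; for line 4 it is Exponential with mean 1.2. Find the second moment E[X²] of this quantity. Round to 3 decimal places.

74.044

For each component E[X²] = Var + (mean)², giving 1: 24.67; 2: 8.82; 3: 237.62; 4: 2.88.
Overall E[X²] = 0.3·24.67 + 0.21·8.82 + 0.27·237.62 + 0.22·2.88 = 74.0442.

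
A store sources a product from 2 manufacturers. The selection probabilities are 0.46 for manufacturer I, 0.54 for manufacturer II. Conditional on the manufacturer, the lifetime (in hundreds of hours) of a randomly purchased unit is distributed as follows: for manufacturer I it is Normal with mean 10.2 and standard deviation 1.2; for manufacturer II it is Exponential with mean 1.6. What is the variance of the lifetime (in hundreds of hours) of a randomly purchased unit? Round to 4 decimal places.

Per component, I: μ=10.2, E[X²]=105.48; II: μ=1.6, E[X²]=5.12.
E[X] = 0.46·10.2 + 0.54·1.6 = 5.556.
E[X²] = 0.46·105.48 + 0.54·5.12 = 51.2856.
Var(X) = E[X²] − (E[X])² = 51.2856 − 30.8691 = 20.4165.

20.4165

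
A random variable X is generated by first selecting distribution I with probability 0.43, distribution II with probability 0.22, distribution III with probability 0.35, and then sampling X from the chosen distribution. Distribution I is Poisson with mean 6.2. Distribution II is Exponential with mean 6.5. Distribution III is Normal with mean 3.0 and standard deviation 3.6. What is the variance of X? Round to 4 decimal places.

Per component, I: μ=6.2, E[X²]=44.64; II: μ=6.5, E[X²]=84.5; III: μ=3, E[X²]=21.96.
E[X] = 0.43·6.2 + 0.22·6.5 + 0.35·3 = 5.146.
E[X²] = 0.43·44.64 + 0.22·84.5 + 0.35·21.96 = 45.4712.
Var(X) = E[X²] − (E[X])² = 45.4712 − 26.4813 = 18.9899.

18.9899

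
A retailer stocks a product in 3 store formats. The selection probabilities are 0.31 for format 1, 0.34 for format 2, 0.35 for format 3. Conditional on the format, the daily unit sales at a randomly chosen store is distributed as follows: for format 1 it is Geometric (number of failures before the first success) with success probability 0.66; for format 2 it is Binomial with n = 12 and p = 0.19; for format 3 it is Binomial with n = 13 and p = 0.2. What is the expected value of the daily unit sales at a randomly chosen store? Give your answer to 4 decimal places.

Component means — 1: 0.515152; 2: 2.28; 3: 2.6.
E[X] = 0.31·0.515152 + 0.34·2.28 + 0.35·2.6 = 1.8449.

1.8449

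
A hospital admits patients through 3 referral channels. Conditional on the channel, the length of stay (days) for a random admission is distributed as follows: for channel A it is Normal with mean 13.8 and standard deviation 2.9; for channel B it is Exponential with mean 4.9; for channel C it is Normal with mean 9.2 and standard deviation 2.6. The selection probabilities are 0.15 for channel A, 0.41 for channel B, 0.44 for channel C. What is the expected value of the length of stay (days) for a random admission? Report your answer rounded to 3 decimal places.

Component means — A: 13.8; B: 4.9; C: 9.2.
E[X] = 0.15·13.8 + 0.41·4.9 + 0.44·9.2 = 8.127.

8.127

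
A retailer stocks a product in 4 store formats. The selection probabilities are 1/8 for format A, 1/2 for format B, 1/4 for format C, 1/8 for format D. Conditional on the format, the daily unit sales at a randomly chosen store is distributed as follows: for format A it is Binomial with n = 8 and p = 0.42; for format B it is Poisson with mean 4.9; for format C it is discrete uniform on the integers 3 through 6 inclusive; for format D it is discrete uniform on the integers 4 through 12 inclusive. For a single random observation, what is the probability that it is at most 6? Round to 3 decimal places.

Conditional on each format, P(X ≤ 6): A: 0.988335; B: 0.776655; C: 1; D: 0.333333.
By total probability, P(X ≤ 6) = 0.125·0.988335 + 0.5·0.776655 + 0.25·1 + 0.125·0.333333 = 0.803536.

0.804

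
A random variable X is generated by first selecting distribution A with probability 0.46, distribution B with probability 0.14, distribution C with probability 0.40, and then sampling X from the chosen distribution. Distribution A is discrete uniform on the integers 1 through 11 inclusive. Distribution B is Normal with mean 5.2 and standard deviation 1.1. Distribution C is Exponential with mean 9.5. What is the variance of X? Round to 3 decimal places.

44.200

Per component, A: μ=6, E[X²]=46; B: μ=5.2, E[X²]=28.25; C: μ=9.5, E[X²]=180.5.
E[X] = 0.46·6 + 0.14·5.2 + 0.4·9.5 = 7.288.
E[X²] = 0.46·46 + 0.14·28.25 + 0.4·180.5 = 97.315.
Var(X) = E[X²] − (E[X])² = 97.315 − 53.1149 = 44.2001.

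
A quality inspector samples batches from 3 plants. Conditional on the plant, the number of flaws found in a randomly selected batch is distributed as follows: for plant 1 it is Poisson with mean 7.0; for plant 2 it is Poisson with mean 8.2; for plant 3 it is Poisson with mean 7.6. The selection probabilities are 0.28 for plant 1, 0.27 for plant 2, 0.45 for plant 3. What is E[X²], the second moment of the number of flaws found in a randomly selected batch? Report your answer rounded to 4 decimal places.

For each component E[X²] = Var + (mean)², giving 1: 56; 2: 75.44; 3: 65.36.
Overall E[X²] = 0.28·56 + 0.27·75.44 + 0.45·65.36 = 65.4608.

65.4608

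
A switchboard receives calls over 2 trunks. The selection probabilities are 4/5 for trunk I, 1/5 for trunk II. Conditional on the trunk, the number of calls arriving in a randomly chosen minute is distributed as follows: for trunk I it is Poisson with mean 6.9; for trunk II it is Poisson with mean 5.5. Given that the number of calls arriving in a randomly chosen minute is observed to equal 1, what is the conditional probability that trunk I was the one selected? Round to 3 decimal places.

Likelihoods P(X=1 | ·): I: 0.00695372; II: 0.0224772.
Posterior ∝ prior × likelihood. Numerator for I: 0.8·0.00695372 = 0.00556298.
Normalizing constant: 0.8·0.00695372 + 0.2·0.0224772 = 0.0100584.
P(I | observation) = 0.00556298 / 0.0100584 = 0.553066.

0.553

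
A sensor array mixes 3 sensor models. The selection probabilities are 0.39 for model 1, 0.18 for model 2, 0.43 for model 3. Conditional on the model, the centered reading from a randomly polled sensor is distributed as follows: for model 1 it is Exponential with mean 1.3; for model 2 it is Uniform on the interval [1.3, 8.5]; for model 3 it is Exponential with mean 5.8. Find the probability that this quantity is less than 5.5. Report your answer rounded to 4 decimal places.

0.7527

Conditional on each model, P(X < 5.5): 1: 0.985459; 2: 0.583333; 3: 0.612592.
By total probability, P(X < 5.5) = 0.39·0.985459 + 0.18·0.583333 + 0.43·0.612592 = 0.752743.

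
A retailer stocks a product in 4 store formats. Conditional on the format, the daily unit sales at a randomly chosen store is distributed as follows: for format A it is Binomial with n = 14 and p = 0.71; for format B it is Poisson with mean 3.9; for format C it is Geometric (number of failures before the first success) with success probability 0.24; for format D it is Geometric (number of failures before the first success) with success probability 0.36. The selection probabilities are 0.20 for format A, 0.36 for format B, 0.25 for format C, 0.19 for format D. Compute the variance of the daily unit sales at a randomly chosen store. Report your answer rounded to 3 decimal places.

14.118

Per component, A: μ=9.94, E[X²]=101.686; B: μ=3.9, E[X²]=19.11; C: μ=3.16667, E[X²]=23.2222; D: μ=1.77778, E[X²]=8.09877.
E[X] = 0.2·9.94 + 0.36·3.9 + 0.25·3.16667 + 0.19·1.77778 = 4.52144.
E[X²] = 0.2·101.686 + 0.36·19.11 + 0.25·23.2222 + 0.19·8.09877 = 34.5612.
Var(X) = E[X²] − (E[X])² = 34.5612 − 20.4435 = 14.1177.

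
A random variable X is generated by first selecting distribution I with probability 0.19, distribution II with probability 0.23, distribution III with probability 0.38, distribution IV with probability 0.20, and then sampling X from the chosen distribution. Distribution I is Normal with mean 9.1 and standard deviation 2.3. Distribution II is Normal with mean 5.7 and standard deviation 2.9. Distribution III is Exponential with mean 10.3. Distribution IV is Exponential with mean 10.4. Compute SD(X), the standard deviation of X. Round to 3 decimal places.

Per component, I: μ=9.1, E[X²]=88.1; II: μ=5.7, E[X²]=40.9; III: μ=10.3, E[X²]=212.18; IV: μ=10.4, E[X²]=216.32.
E[X] = 0.19·9.1 + 0.23·5.7 + 0.38·10.3 + 0.2·10.4 = 9.034.
E[X²] = 0.19·88.1 + 0.23·40.9 + 0.38·212.18 + 0.2·216.32 = 150.038.
Var(X) = E[X²] − (E[X])² = 150.038 − 81.6132 = 68.4252.
SD(X) = √68.4252 = 8.27196.

8.272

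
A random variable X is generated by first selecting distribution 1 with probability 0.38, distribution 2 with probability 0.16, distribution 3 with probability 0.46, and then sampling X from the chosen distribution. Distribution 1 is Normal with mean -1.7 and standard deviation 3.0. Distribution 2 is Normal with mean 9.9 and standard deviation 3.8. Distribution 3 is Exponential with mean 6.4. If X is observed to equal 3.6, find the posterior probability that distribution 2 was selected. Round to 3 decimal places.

0.076

Likelihoods f(3.6 | ·): 1: 0.0279285; 2: 0.0265627; 3: 0.0890286.
Posterior ∝ prior × likelihood. Numerator for 2: 0.16·0.0265627 = 0.00425003.
Normalizing constant: 0.38·0.0279285 + 0.16·0.0265627 + 0.46·0.0890286 = 0.055816.
P(2 | observation) = 0.00425003 / 0.055816 = 0.0761436.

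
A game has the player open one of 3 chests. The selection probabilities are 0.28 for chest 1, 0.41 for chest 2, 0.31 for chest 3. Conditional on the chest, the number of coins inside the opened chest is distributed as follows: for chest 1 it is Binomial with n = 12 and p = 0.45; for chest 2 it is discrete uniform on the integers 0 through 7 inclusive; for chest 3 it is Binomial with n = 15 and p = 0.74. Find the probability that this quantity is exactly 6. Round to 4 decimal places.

Conditional on each chest, P(X = 6): 1: 0.212385; 2: 0.125; 3: 0.00446226.
By total probability, P(X = 6) = 0.28·0.212385 + 0.41·0.125 + 0.31·0.00446226 = 0.112101.

0.1121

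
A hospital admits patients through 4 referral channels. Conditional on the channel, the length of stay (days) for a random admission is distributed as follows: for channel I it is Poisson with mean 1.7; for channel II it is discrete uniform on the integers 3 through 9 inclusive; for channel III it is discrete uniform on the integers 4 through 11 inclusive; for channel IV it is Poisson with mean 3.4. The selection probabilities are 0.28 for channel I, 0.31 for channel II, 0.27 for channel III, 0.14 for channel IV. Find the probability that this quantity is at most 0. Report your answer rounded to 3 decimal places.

0.056

Conditional on each channel, P(X ≤ 0): I: 0.182684; II: 0; III: 0; IV: 0.0333733.
By total probability, P(X ≤ 0) = 0.28·0.182684 + 0.31·0 + 0.27·0 + 0.14·0.0333733 = 0.0558236.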